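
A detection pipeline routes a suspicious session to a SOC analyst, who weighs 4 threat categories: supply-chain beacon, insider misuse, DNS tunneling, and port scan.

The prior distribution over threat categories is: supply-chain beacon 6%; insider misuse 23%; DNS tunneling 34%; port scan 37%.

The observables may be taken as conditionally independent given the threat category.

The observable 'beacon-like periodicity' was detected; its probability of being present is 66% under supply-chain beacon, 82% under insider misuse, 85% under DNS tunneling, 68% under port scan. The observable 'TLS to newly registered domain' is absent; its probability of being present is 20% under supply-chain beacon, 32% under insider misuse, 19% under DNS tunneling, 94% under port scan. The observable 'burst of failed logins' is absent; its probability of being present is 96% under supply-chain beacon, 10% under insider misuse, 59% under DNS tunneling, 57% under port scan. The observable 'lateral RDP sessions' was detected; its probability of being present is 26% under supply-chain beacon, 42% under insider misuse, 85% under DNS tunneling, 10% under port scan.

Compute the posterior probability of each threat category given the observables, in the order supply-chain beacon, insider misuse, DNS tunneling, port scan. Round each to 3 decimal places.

0.003, 0.370, 0.623, 0.005

By Bayes' rule with conditional independence, the unnormalized weight for each hypothesis is prior × ∏ likelihoods (using 1 − P(present | H) for each absent observable):
  supply-chain beacon: 0.06 × 0.66 × (1 − 0.20) × (1 − 0.96) × 0.26 = 0.00032947
  insider misuse: 0.23 × 0.82 × (1 − 0.32) × (1 − 0.10) × 0.42 = 0.048478
  DNS tunneling: 0.34 × 0.85 × (1 − 0.19) × (1 − 0.59) × 0.85 = 0.08158
  port scan: 0.37 × 0.68 × (1 − 0.94) × (1 − 0.57) × 0.10 = 0.00064913
Normalizing constant Z = 0.00032947 + 0.048478 + 0.08158 + 0.00064913 = 0.13104.
P(supply-chain beacon | evidence) = 0.00032947 / 0.13104 ≈ 0.003
P(insider misuse | evidence) = 0.048478 / 0.13104 ≈ 0.370
P(DNS tunneling | evidence) = 0.08158 / 0.13104 ≈ 0.623
P(port scan | evidence) = 0.00064913 / 0.13104 ≈ 0.005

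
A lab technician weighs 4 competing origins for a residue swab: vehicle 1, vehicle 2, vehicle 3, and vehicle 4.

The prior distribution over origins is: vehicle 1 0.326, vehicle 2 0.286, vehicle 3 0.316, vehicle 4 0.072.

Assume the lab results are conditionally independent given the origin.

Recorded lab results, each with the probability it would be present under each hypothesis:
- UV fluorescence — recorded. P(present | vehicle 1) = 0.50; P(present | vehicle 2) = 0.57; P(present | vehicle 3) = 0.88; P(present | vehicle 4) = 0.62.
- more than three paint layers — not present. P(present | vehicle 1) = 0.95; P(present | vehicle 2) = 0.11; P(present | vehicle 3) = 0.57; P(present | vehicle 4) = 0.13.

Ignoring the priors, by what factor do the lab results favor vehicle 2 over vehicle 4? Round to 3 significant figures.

0.940

The Bayes factor is the ratio of the joint likelihoods of the lab result pattern under the two hypotheses (using 1 − P(present | H) for each absent lab result).
  vehicle 2: 0.57 × (1 − 0.11) = 0.5073
  vehicle 4: 0.62 × (1 − 0.13) = 0.5394
Bayes factor = 0.5073 / 0.5394 ≈ 0.940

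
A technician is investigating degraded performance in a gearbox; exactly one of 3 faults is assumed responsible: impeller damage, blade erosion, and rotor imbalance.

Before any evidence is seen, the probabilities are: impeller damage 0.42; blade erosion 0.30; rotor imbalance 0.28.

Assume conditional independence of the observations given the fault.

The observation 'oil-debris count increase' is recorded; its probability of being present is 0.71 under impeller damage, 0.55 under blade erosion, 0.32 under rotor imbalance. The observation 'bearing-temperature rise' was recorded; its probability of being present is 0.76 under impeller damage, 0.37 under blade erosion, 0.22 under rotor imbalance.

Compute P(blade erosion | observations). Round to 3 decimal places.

0.199

By Bayes' rule with conditional independence, the unnormalized weight for each hypothesis is prior × ∏ likelihoods:
  impeller damage: 0.42 × 0.71 × 0.76 = 0.22663
  blade erosion: 0.30 × 0.55 × 0.37 = 0.06105
  rotor imbalance: 0.28 × 0.32 × 0.22 = 0.019712
Marginal likelihood of the evidence = 0.30739.
P(blade erosion | evidence) = 0.06105 / 0.30739 ≈ 0.199.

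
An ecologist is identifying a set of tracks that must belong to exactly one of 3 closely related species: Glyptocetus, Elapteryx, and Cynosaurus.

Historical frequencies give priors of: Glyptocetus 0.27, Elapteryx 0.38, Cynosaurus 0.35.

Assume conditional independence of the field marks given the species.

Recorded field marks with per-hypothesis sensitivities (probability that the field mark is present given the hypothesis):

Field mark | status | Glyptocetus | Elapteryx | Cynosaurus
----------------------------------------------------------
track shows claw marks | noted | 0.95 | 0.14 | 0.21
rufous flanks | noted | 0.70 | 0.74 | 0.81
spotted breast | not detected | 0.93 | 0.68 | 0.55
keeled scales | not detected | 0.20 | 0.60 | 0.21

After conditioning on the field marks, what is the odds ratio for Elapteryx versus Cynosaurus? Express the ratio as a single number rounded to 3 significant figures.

The normalizing constant cancels in an odds ratio, so compute prior × likelihood for the two hypotheses only (using 1 − P(present | H) for each absent field mark):
  Elapteryx: 0.38 × 0.14 × 0.74 × (1 − 0.68) × (1 − 0.60) = 0.0050391
  Cynosaurus: 0.35 × 0.21 × 0.81 × (1 − 0.55) × (1 − 0.21) = 0.021165
Odds(Elapteryx : Cynosaurus) = 0.0050391 / 0.021165 ≈ 0.238.

0.238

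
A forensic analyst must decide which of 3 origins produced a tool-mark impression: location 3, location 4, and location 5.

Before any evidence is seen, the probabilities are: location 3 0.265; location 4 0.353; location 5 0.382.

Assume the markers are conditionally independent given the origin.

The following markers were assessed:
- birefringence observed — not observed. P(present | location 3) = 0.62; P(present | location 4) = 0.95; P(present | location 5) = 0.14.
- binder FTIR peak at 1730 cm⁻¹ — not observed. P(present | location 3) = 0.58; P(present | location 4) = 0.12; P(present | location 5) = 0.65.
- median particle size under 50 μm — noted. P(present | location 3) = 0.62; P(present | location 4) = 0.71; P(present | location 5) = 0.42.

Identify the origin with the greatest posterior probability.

location 5

For each hypothesis, the unnormalized posterior weight is prior × product of the marker likelihoods (using 1 − P(present | H) for each absent marker):
  location 3: 0.265 × (1 − 0.62) × (1 − 0.58) × 0.62 = 0.026222
  location 4: 0.353 × (1 − 0.95) × (1 − 0.12) × 0.71 = 0.011028
  location 5: 0.382 × (1 − 0.14) × (1 − 0.65) × 0.42 = 0.048292
Normalizing constant Z = 0.026222 + 0.011028 + 0.048292 = 0.085542.
P(location 3 | evidence) ≈ 0.026222 / 0.085542 ≈ 0.307
P(location 4 | evidence) ≈ 0.011028 / 0.085542 ≈ 0.129
P(location 5 | evidence) ≈ 0.048292 / 0.085542 ≈ 0.565
The largest is 0.565, so location 5 is most probable.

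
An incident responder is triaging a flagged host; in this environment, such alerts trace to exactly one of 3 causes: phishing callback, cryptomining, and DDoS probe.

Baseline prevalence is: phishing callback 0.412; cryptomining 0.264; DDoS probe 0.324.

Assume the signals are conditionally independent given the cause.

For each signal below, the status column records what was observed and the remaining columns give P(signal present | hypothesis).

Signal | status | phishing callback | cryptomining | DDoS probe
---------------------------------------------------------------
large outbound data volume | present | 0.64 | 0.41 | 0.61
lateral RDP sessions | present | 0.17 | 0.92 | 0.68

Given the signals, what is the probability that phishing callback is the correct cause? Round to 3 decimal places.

0.161

For each hypothesis, the unnormalized posterior weight is prior × product of the signal likelihoods:
  phishing callback: 0.412 × 0.64 × 0.17 = 0.044826
  cryptomining: 0.264 × 0.41 × 0.92 = 0.099581
  DDoS probe: 0.324 × 0.61 × 0.68 = 0.1344
Marginal likelihood of the evidence = 0.2788.
P(phishing callback | evidence) = 0.044826 / 0.2788 ≈ 0.161.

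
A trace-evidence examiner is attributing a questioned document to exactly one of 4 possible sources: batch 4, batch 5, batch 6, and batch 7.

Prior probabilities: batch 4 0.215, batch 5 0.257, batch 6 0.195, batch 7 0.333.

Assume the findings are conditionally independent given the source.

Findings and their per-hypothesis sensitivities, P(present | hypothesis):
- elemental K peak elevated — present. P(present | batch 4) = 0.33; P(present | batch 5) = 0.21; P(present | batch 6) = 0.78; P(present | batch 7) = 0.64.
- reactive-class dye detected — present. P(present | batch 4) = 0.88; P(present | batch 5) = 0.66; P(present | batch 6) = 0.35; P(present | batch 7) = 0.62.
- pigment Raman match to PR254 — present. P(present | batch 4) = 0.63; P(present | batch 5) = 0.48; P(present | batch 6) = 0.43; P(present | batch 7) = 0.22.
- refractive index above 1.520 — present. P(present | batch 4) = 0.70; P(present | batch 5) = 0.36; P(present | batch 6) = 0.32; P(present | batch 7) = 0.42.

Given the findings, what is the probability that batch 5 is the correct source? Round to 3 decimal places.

0.116

By Bayes' rule with conditional independence, the unnormalized weight for each hypothesis is prior × ∏ likelihoods:
  batch 4: 0.215 × 0.33 × 0.88 × 0.63 × 0.70 = 0.027534
  batch 5: 0.257 × 0.21 × 0.66 × 0.48 × 0.36 = 0.0061552
  batch 6: 0.195 × 0.78 × 0.35 × 0.43 × 0.32 = 0.0073251
  batch 7: 0.333 × 0.64 × 0.62 × 0.22 × 0.42 = 0.012209
Normalizing constant Z = 0.027534 + 0.0061552 + 0.0073251 + 0.012209 = 0.053224.
P(batch 5 | evidence) = 0.0061552 / 0.053224 ≈ 0.116.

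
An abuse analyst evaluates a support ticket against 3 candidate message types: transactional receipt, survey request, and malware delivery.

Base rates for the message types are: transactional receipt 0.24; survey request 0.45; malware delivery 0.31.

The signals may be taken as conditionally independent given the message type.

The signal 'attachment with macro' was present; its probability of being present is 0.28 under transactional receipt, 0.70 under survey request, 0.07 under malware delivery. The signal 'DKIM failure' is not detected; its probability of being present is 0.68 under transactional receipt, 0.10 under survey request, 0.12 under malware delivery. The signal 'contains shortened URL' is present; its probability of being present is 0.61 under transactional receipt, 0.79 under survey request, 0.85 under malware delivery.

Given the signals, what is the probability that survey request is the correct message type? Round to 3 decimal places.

0.884

By Bayes' rule with conditional independence, the unnormalized weight for each hypothesis is prior × ∏ likelihoods (using 1 − P(present | H) for each absent signal):
  transactional receipt: 0.24 × 0.28 × (1 − 0.68) × 0.61 = 0.013117
  survey request: 0.45 × 0.70 × (1 − 0.10) × 0.79 = 0.22397
  malware delivery: 0.31 × 0.07 × (1 − 0.12) × 0.85 = 0.016232
Marginal likelihood of the evidence = 0.25331.
P(survey request | evidence) = 0.22397 / 0.25331 ≈ 0.884.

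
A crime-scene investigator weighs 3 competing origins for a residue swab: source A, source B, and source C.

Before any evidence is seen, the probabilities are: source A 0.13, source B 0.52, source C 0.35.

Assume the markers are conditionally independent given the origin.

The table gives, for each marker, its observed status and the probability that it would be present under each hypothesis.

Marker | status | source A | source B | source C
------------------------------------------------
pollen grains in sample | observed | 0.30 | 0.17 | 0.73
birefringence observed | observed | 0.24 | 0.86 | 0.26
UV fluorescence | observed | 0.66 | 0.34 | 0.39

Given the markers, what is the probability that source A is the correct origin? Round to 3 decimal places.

For each hypothesis, the unnormalized posterior weight is prior × product of the marker likelihoods:
  source A: 0.13 × 0.30 × 0.24 × 0.66 = 0.0061776
  source B: 0.52 × 0.17 × 0.86 × 0.34 = 0.025848
  source C: 0.35 × 0.73 × 0.26 × 0.39 = 0.025908
Marginal likelihood of the evidence = 0.057933.
P(source A | evidence) = 0.0061776 / 0.057933 ≈ 0.107.

0.107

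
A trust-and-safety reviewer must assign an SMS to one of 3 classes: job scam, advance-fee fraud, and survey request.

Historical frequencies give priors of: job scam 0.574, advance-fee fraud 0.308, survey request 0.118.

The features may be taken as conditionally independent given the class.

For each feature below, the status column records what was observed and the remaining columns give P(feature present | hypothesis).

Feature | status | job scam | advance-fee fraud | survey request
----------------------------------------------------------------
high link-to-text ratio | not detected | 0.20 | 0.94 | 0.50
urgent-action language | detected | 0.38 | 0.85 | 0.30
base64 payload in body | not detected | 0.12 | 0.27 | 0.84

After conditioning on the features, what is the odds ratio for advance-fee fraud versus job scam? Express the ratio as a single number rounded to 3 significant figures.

0.0747

Posterior odds equal prior odds times the likelihood ratio; only the two competing hypotheses matter (using 1 − P(present | H) for each absent feature).
  advance-fee fraud: 0.308 × (1 − 0.94) × 0.85 × (1 − 0.27) = 0.011467
  job scam: 0.574 × (1 − 0.20) × 0.38 × (1 − 0.12) = 0.15356
Odds(advance-fee fraud : job scam) = 0.011467 / 0.15356 ≈ 0.0747.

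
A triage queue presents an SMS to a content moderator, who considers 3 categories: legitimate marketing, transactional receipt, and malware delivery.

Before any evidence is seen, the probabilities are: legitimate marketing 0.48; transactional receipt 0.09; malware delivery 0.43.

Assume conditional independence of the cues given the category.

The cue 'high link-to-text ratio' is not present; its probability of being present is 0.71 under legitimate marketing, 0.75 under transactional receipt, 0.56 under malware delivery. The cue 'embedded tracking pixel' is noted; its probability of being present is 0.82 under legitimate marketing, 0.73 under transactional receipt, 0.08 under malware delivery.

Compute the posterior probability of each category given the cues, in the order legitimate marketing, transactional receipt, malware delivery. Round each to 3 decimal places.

0.783, 0.113, 0.104

Multiply each prior by the joint likelihood of the cue pattern (using 1 − P(present | H) for each absent cue):
  legitimate marketing: 0.48 × (1 − 0.71) × 0.82 = 0.11414
  transactional receipt: 0.09 × (1 − 0.75) × 0.73 = 0.016425
  malware delivery: 0.43 × (1 − 0.56) × 0.08 = 0.015136
Marginal likelihood of the evidence = 0.14571.
P(legitimate marketing | evidence) = 0.11414 / 0.14571 ≈ 0.783
P(transactional receipt | evidence) = 0.016425 / 0.14571 ≈ 0.113
P(malware delivery | evidence) = 0.015136 / 0.14571 ≈ 0.104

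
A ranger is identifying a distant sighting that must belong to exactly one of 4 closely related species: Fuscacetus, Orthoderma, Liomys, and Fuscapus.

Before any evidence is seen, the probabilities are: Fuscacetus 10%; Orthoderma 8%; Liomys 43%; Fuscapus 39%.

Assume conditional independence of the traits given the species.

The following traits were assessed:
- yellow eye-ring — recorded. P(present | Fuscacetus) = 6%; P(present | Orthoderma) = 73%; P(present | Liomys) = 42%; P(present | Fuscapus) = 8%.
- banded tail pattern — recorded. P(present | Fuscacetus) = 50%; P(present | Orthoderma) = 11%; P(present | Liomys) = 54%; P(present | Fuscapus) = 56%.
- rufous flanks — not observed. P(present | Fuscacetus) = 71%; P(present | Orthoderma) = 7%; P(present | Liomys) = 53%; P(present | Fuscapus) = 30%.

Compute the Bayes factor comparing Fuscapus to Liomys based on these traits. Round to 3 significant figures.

0.294

Take the product of per-trait likelihoods under each hypothesis (using 1 − P(present | H) for each absent trait), then divide.
  Fuscapus: 0.08 × 0.56 × (1 − 0.30) = 0.03136
  Liomys: 0.42 × 0.54 × (1 − 0.53) = 0.1066
Bayes factor = 0.03136 / 0.1066 ≈ 0.294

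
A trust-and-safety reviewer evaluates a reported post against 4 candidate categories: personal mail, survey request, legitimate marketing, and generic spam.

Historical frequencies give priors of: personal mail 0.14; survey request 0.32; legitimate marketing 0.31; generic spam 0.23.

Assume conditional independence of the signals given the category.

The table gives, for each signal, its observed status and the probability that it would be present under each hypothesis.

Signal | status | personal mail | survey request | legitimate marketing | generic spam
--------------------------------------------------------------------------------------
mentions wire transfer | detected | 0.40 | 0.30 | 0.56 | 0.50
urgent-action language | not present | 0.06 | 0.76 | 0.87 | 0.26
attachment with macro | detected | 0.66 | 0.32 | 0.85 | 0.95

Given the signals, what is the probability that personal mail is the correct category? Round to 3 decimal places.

By Bayes' rule with conditional independence, the unnormalized weight for each hypothesis is prior × ∏ likelihoods (using 1 − P(present | H) for each absent signal):
  personal mail: 0.14 × 0.40 × (1 − 0.06) × 0.66 = 0.034742
  survey request: 0.32 × 0.30 × (1 − 0.76) × 0.32 = 0.0073728
  legitimate marketing: 0.31 × 0.56 × (1 − 0.87) × 0.85 = 0.019183
  generic spam: 0.23 × 0.50 × (1 − 0.26) × 0.95 = 0.080845
Normalizing constant Z = 0.034742 + 0.0073728 + 0.019183 + 0.080845 = 0.14214.
P(personal mail | evidence) = 0.034742 / 0.14214 ≈ 0.244.

0.244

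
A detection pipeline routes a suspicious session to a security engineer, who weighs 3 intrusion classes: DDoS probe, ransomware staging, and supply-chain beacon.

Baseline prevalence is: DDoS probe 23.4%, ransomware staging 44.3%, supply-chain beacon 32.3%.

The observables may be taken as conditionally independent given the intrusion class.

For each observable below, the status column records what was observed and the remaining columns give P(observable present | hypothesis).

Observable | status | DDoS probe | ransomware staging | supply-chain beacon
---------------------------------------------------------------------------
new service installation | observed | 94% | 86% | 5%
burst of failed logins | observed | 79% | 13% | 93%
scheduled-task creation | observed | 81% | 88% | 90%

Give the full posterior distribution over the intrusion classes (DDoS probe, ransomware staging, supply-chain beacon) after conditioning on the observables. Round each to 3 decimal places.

For each hypothesis, the unnormalized posterior weight is prior × product of the observable likelihoods:
  DDoS probe: 0.234 × 0.94 × 0.79 × 0.81 = 0.14075
  ransomware staging: 0.443 × 0.86 × 0.13 × 0.88 = 0.043584
  supply-chain beacon: 0.323 × 0.05 × 0.93 × 0.90 = 0.013518
The unnormalized weights sum to 0.19785.
P(DDoS probe | evidence) = 0.14075 / 0.19785 ≈ 0.711
P(ransomware staging | evidence) = 0.043584 / 0.19785 ≈ 0.220
P(supply-chain beacon | evidence) = 0.013518 / 0.19785 ≈ 0.068

0.711, 0.220, 0.068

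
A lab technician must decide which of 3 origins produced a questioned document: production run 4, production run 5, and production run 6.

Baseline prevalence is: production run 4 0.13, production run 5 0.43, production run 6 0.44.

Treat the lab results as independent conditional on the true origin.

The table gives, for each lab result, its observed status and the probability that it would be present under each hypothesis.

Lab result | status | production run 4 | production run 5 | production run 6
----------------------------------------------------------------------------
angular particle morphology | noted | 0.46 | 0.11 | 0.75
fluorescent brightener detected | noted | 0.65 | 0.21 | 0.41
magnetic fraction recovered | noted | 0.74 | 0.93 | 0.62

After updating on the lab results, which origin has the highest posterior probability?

production run 6

By Bayes' rule with conditional independence, the unnormalized weight for each hypothesis is prior × ∏ likelihoods:
  production run 4: 0.13 × 0.46 × 0.65 × 0.74 = 0.028764
  production run 5: 0.43 × 0.11 × 0.21 × 0.93 = 0.0092377
  production run 6: 0.44 × 0.75 × 0.41 × 0.62 = 0.083886
Normalizing constant Z = 0.028764 + 0.0092377 + 0.083886 = 0.12189.
P(production run 4 | evidence) ≈ 0.028764 / 0.12189 ≈ 0.236
P(production run 5 | evidence) ≈ 0.0092377 / 0.12189 ≈ 0.076
P(production run 6 | evidence) ≈ 0.083886 / 0.12189 ≈ 0.688
The largest is 0.688, so production run 6 is most probable.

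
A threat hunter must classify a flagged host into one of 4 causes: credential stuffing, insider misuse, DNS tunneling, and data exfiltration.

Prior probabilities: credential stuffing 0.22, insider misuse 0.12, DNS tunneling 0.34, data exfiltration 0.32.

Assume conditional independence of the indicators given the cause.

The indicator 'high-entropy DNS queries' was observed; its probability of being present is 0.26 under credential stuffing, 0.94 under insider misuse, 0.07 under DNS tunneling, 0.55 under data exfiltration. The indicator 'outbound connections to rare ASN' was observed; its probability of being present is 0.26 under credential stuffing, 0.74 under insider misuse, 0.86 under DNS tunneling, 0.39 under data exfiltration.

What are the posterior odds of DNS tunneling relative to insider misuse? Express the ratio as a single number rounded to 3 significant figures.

0.245

Posterior odds equal prior odds times the likelihood ratio; only the two competing hypotheses matter.
  DNS tunneling: 0.34 × 0.07 × 0.86 = 0.020468
  insider misuse: 0.12 × 0.94 × 0.74 = 0.083472
Odds(DNS tunneling : insider misuse) = 0.020468 / 0.083472 ≈ 0.245.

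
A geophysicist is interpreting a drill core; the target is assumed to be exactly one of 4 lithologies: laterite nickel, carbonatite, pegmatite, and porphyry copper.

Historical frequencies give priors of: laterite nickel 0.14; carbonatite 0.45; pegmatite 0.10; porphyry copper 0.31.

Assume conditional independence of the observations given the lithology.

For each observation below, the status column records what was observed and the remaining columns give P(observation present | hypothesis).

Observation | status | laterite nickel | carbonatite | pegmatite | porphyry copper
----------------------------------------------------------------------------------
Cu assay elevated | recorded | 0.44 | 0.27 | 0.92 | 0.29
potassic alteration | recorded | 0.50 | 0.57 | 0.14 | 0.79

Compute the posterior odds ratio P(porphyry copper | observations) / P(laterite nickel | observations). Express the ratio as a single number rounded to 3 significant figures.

Posterior odds equal prior odds times the likelihood ratio; only the two competing hypotheses matter.
  porphyry copper: 0.31 × 0.29 × 0.79 = 0.071021
  laterite nickel: 0.14 × 0.44 × 0.50 = 0.0308
Odds(porphyry copper : laterite nickel) = 0.071021 / 0.0308 ≈ 2.31.

2.31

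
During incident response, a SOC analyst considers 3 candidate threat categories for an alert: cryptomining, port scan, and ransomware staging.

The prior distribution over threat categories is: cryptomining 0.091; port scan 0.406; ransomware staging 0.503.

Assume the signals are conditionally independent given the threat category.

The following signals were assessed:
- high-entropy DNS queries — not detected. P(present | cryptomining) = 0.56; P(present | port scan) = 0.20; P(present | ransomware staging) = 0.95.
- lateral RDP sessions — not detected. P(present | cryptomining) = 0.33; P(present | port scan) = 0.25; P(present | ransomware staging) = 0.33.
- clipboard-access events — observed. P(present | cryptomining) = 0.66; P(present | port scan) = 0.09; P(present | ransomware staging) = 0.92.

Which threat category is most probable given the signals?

port scan

By Bayes' rule with conditional independence, the unnormalized weight for each hypothesis is prior × ∏ likelihoods (using 1 − P(present | H) for each absent signal):
  cryptomining: 0.091 × (1 − 0.56) × (1 − 0.33) × 0.66 = 0.017706
  port scan: 0.406 × (1 − 0.20) × (1 − 0.25) × 0.09 = 0.021924
  ransomware staging: 0.503 × (1 − 0.95) × (1 − 0.33) × 0.92 = 0.015502
Normalizing constant Z = 0.017706 + 0.021924 + 0.015502 = 0.055132.
P(cryptomining | evidence) ≈ 0.017706 / 0.055132 ≈ 0.321
P(port scan | evidence) ≈ 0.021924 / 0.055132 ≈ 0.398
P(ransomware staging | evidence) ≈ 0.015502 / 0.055132 ≈ 0.281
The largest is 0.398, so port scan is most probable.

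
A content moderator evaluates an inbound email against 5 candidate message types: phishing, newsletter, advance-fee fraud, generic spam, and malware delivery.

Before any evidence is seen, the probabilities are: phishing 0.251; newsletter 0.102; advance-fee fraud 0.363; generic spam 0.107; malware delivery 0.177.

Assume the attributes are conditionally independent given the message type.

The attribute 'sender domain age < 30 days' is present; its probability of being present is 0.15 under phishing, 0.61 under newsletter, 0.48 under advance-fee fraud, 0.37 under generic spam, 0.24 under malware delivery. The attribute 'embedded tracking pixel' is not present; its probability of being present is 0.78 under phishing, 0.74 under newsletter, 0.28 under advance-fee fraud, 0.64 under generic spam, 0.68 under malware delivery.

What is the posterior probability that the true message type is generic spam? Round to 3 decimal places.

By Bayes' rule with conditional independence, the unnormalized weight for each hypothesis is prior × ∏ likelihoods (using 1 − P(present | H) for each absent attribute):
  phishing: 0.251 × 0.15 × (1 − 0.78) = 0.008283
  newsletter: 0.102 × 0.61 × (1 − 0.74) = 0.016177
  advance-fee fraud: 0.363 × 0.48 × (1 − 0.28) = 0.12545
  generic spam: 0.107 × 0.37 × (1 − 0.64) = 0.014252
  malware delivery: 0.177 × 0.24 × (1 − 0.68) = 0.013594
Marginal likelihood of the evidence = 0.17776.
P(generic spam | evidence) = 0.014252 / 0.17776 ≈ 0.080.

0.080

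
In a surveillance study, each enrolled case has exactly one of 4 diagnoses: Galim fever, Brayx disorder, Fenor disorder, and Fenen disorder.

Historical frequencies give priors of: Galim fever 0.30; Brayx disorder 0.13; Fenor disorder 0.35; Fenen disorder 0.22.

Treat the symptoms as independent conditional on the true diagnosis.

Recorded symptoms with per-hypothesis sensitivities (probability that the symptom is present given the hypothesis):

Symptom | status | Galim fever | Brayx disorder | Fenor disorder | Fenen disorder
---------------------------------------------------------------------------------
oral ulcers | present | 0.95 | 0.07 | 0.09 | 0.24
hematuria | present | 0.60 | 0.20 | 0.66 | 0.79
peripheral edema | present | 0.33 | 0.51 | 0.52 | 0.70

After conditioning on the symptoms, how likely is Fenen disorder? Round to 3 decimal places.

0.300

By Bayes' rule with conditional independence, the unnormalized weight for each hypothesis is prior × ∏ likelihoods:
  Galim fever: 0.30 × 0.95 × 0.60 × 0.33 = 0.05643
  Brayx disorder: 0.13 × 0.07 × 0.20 × 0.51 = 0.0009282
  Fenor disorder: 0.35 × 0.09 × 0.66 × 0.52 = 0.010811
  Fenen disorder: 0.22 × 0.24 × 0.79 × 0.70 = 0.029198
Marginal likelihood of the evidence = 0.097367.
P(Fenen disorder | evidence) = 0.029198 / 0.097367 ≈ 0.300.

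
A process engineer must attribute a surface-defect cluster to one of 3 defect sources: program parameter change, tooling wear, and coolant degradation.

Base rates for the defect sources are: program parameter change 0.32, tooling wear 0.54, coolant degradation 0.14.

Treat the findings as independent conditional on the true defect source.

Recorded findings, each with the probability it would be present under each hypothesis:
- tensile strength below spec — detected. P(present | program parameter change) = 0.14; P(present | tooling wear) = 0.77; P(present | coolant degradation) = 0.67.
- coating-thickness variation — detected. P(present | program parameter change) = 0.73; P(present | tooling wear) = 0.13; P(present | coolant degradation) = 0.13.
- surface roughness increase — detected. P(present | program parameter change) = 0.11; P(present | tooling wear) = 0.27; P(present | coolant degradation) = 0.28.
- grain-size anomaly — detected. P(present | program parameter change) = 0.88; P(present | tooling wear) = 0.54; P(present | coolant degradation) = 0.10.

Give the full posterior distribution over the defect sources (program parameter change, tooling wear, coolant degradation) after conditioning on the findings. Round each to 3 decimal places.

0.278, 0.692, 0.030

By Bayes' rule with conditional independence, the unnormalized weight for each hypothesis is prior × ∏ likelihoods:
  program parameter change: 0.32 × 0.14 × 0.73 × 0.11 × 0.88 = 0.0031657
  tooling wear: 0.54 × 0.77 × 0.13 × 0.27 × 0.54 = 0.0078811
  coolant degradation: 0.14 × 0.67 × 0.13 × 0.28 × 0.10 = 0.00034143
Marginal likelihood of the evidence = 0.011388.
P(program parameter change | evidence) = 0.0031657 / 0.011388 ≈ 0.278
P(tooling wear | evidence) = 0.0078811 / 0.011388 ≈ 0.692
P(coolant degradation | evidence) = 0.00034143 / 0.011388 ≈ 0.030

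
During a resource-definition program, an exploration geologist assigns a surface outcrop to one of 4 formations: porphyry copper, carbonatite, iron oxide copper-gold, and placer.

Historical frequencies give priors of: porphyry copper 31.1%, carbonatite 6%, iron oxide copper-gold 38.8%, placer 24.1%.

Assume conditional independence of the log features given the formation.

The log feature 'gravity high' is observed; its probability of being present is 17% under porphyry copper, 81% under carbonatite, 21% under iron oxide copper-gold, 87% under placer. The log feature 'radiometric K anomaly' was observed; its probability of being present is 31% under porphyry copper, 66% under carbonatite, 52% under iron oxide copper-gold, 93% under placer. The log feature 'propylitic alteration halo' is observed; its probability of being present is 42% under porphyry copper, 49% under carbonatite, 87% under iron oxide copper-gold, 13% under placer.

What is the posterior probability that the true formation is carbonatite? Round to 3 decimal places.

For each hypothesis, the unnormalized posterior weight is prior × product of the log feature likelihoods:
  porphyry copper: 0.311 × 0.17 × 0.31 × 0.42 = 0.0068837
  carbonatite: 0.060 × 0.81 × 0.66 × 0.49 = 0.015717
  iron oxide copper-gold: 0.388 × 0.21 × 0.52 × 0.87 = 0.036862
  placer: 0.241 × 0.87 × 0.93 × 0.13 = 0.025349
The unnormalized weights sum to 0.084812.
P(carbonatite | evidence) = 0.015717 / 0.084812 ≈ 0.185.

0.185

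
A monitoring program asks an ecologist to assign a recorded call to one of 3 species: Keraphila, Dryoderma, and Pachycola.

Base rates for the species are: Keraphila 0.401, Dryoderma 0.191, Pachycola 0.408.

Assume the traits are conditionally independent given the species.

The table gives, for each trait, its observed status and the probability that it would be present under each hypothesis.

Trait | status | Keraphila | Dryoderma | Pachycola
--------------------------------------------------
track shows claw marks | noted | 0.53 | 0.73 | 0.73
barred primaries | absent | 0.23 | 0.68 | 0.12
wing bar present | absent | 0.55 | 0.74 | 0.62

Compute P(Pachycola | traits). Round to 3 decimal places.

Multiply each prior by the joint likelihood of the trait pattern (using 1 − P(present | H) for each absent trait):
  Keraphila: 0.401 × 0.53 × (1 − 0.23) × (1 − 0.55) = 0.073642
  Dryoderma: 0.191 × 0.73 × (1 − 0.68) × (1 − 0.74) = 0.011601
  Pachycola: 0.408 × 0.73 × (1 − 0.12) × (1 − 0.62) = 0.099598
Normalizing constant Z = 0.073642 + 0.011601 + 0.099598 = 0.18484.
P(Pachycola | evidence) = 0.099598 / 0.18484 ≈ 0.539.

0.539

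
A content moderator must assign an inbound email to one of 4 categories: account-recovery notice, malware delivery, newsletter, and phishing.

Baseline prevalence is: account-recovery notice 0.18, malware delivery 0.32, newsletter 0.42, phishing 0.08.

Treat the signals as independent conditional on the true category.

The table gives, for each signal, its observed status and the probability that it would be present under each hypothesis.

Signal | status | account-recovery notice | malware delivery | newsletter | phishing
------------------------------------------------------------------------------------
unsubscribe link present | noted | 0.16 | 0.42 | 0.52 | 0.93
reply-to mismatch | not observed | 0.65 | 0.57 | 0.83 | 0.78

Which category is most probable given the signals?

By Bayes' rule with conditional independence, the unnormalized weight for each hypothesis is prior × ∏ likelihoods (using 1 − P(present | H) for each absent signal):
  account-recovery notice: 0.18 × 0.16 × (1 − 0.65) = 0.01008
  malware delivery: 0.32 × 0.42 × (1 − 0.57) = 0.057792
  newsletter: 0.42 × 0.52 × (1 − 0.83) = 0.037128
  phishing: 0.08 × 0.93 × (1 − 0.78) = 0.016368
The unnormalized weights sum to 0.12137.
P(account-recovery notice | evidence) ≈ 0.01008 / 0.12137 ≈ 0.083
P(malware delivery | evidence) ≈ 0.057792 / 0.12137 ≈ 0.476
P(newsletter | evidence) ≈ 0.037128 / 0.12137 ≈ 0.306
P(phishing | evidence) ≈ 0.016368 / 0.12137 ≈ 0.135
The largest is 0.476, so malware delivery is most probable.

malware delivery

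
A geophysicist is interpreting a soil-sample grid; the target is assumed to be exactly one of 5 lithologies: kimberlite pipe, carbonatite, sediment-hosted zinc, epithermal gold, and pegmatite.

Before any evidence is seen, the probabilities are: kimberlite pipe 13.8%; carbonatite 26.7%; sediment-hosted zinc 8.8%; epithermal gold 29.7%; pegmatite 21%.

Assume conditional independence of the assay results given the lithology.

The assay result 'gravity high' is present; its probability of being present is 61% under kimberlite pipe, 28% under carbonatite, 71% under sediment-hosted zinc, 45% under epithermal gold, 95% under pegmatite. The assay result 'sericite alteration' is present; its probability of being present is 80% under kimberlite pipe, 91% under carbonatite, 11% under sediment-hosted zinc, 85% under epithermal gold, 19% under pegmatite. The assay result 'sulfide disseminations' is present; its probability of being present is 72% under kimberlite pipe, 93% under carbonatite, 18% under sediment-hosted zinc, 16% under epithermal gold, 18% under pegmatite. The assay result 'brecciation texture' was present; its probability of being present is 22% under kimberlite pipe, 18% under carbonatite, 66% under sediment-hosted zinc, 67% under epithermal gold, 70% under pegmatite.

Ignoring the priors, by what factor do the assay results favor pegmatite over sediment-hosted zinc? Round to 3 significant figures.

The Bayes factor is the ratio of the joint likelihoods of the assay result pattern under the two hypotheses.
  pegmatite: 0.95 × 0.19 × 0.18 × 0.70 = 0.022743
  sediment-hosted zinc: 0.71 × 0.11 × 0.18 × 0.66 = 0.0092783
Bayes factor = 0.022743 / 0.0092783 ≈ 2.45

2.45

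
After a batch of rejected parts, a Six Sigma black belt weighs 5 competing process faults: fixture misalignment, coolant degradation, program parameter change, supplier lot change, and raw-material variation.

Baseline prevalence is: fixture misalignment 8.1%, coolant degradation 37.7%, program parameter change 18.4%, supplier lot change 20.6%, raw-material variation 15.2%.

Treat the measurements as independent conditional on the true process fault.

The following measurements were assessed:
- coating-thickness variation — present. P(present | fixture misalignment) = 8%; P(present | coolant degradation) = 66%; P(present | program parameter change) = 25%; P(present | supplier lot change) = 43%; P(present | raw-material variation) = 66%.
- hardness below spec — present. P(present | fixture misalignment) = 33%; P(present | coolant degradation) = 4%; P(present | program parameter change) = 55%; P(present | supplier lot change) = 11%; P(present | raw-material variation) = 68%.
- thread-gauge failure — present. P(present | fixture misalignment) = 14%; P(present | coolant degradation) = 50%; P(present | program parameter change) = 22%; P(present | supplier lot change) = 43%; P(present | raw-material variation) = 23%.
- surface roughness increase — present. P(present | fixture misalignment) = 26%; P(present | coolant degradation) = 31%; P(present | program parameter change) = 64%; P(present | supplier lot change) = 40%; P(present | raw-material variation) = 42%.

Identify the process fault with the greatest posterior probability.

raw-material variation

Multiply each prior by the joint likelihood of the measurement pattern:
  fixture misalignment: 0.081 × 0.08 × 0.33 × 0.14 × 0.26 = 7.7838e-05
  coolant degradation: 0.377 × 0.66 × 0.04 × 0.50 × 0.31 = 0.0015427
  program parameter change: 0.184 × 0.25 × 0.55 × 0.22 × 0.64 = 0.0035622
  supplier lot change: 0.206 × 0.43 × 0.11 × 0.43 × 0.40 = 0.0016759
  raw-material variation: 0.152 × 0.66 × 0.68 × 0.23 × 0.42 = 0.0065898
Normalizing constant Z = 7.7838e-05 + 0.0015427 + 0.0035622 + 0.0016759 + 0.0065898 = 0.013449.
P(fixture misalignment | evidence) ≈ 7.7838e-05 / 0.013449 ≈ 0.006
P(coolant degradation | evidence) ≈ 0.0015427 / 0.013449 ≈ 0.115
P(program parameter change | evidence) ≈ 0.0035622 / 0.013449 ≈ 0.265
P(supplier lot change | evidence) ≈ 0.0016759 / 0.013449 ≈ 0.125
P(raw-material variation | evidence) ≈ 0.0065898 / 0.013449 ≈ 0.490
The largest is 0.490, so raw-material variation is most probable.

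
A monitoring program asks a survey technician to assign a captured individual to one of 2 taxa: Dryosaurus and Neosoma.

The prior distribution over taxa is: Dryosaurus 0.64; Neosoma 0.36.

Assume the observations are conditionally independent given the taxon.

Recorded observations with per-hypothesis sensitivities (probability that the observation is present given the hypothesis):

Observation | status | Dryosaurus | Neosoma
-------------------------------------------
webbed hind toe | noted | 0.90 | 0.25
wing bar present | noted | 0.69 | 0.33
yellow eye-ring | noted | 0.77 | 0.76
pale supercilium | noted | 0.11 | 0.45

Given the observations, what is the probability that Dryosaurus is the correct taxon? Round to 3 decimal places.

0.768

For each hypothesis, the unnormalized posterior weight is prior × product of the observation likelihoods:
  Dryosaurus: 0.64 × 0.90 × 0.69 × 0.77 × 0.11 = 0.033663
  Neosoma: 0.36 × 0.25 × 0.33 × 0.76 × 0.45 = 0.010157
Marginal likelihood of the evidence = 0.043821.
P(Dryosaurus | evidence) = 0.033663 / 0.043821 ≈ 0.768.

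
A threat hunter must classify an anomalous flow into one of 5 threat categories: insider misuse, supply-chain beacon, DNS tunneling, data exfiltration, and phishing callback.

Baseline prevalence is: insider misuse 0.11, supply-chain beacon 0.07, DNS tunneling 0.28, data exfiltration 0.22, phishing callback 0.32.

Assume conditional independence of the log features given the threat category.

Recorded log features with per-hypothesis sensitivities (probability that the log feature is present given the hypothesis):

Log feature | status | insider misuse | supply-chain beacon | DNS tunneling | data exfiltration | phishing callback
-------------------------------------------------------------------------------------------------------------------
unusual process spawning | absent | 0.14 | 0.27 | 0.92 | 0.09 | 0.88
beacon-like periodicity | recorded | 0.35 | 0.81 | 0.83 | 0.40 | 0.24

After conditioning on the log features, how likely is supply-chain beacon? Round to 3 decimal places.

Multiply each prior by the joint likelihood of the log feature pattern (using 1 − P(present | H) for each absent log feature):
  insider misuse: 0.11 × (1 − 0.14) × 0.35 = 0.03311
  supply-chain beacon: 0.07 × (1 − 0.27) × 0.81 = 0.041391
  DNS tunneling: 0.28 × (1 − 0.92) × 0.83 = 0.018592
  data exfiltration: 0.22 × (1 − 0.09) × 0.40 = 0.08008
  phishing callback: 0.32 × (1 − 0.88) × 0.24 = 0.009216
The unnormalized weights sum to 0.18239.
P(supply-chain beacon | evidence) = 0.041391 / 0.18239 ≈ 0.227.

0.227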